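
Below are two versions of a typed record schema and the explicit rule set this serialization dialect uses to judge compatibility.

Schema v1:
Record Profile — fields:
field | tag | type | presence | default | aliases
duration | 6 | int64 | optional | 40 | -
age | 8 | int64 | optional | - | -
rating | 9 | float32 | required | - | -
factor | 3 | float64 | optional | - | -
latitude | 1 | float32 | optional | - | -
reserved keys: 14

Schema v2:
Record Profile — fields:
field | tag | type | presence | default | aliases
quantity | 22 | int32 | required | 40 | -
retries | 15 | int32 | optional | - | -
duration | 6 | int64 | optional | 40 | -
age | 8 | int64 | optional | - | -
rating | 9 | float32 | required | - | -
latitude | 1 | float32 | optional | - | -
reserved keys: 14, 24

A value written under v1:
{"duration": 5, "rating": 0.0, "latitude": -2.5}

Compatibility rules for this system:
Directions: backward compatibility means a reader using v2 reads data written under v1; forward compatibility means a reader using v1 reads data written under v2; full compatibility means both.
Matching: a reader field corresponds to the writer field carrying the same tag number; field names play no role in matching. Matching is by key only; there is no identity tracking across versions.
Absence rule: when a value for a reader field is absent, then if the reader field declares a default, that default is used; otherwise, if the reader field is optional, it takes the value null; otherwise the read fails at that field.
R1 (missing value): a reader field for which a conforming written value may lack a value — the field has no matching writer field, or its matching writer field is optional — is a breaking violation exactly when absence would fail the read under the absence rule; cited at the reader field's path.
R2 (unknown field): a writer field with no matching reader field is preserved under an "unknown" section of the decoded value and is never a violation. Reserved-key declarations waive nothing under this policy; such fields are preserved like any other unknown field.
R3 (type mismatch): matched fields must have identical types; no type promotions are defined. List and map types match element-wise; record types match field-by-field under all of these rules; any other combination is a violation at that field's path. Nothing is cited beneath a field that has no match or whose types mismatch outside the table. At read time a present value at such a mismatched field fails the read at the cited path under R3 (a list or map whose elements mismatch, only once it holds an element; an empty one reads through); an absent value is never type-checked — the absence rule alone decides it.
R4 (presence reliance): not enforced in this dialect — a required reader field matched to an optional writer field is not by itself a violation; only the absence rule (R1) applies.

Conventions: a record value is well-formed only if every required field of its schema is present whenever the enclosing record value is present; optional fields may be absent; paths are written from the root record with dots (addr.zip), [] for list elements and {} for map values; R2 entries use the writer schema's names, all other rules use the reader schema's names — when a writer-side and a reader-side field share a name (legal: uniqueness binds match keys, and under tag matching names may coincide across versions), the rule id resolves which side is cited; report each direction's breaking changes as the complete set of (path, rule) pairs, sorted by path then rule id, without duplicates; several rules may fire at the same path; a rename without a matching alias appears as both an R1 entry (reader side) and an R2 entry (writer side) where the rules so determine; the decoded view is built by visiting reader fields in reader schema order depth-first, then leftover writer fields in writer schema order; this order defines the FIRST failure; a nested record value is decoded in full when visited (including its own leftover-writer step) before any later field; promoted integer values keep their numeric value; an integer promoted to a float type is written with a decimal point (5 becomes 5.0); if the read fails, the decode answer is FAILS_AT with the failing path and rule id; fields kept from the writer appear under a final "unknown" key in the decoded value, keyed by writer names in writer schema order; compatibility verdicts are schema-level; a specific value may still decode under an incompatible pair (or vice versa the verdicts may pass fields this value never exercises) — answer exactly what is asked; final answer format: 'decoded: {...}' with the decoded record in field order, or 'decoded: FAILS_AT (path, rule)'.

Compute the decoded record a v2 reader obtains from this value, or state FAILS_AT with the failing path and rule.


arrows below run writer -> reader for Profile
decoding the Profile value with the v2 reader:
  quantity := 40 (absent -> default)
  retries := null (absent, optional -> null)
  duration := 5
  age := null (absent, optional -> null)
  rating := 0.0
  latitude := -2.5
  => decoded: {"quantity": 40, "retries": null, "duration": 5, "age": null, "rating": 0.0, "latitude": -2.5}

decoded: {"quantity": 40, "retries": null, "duration": 5, "age": null, "rating": 0.0, "latitude": -2.5}


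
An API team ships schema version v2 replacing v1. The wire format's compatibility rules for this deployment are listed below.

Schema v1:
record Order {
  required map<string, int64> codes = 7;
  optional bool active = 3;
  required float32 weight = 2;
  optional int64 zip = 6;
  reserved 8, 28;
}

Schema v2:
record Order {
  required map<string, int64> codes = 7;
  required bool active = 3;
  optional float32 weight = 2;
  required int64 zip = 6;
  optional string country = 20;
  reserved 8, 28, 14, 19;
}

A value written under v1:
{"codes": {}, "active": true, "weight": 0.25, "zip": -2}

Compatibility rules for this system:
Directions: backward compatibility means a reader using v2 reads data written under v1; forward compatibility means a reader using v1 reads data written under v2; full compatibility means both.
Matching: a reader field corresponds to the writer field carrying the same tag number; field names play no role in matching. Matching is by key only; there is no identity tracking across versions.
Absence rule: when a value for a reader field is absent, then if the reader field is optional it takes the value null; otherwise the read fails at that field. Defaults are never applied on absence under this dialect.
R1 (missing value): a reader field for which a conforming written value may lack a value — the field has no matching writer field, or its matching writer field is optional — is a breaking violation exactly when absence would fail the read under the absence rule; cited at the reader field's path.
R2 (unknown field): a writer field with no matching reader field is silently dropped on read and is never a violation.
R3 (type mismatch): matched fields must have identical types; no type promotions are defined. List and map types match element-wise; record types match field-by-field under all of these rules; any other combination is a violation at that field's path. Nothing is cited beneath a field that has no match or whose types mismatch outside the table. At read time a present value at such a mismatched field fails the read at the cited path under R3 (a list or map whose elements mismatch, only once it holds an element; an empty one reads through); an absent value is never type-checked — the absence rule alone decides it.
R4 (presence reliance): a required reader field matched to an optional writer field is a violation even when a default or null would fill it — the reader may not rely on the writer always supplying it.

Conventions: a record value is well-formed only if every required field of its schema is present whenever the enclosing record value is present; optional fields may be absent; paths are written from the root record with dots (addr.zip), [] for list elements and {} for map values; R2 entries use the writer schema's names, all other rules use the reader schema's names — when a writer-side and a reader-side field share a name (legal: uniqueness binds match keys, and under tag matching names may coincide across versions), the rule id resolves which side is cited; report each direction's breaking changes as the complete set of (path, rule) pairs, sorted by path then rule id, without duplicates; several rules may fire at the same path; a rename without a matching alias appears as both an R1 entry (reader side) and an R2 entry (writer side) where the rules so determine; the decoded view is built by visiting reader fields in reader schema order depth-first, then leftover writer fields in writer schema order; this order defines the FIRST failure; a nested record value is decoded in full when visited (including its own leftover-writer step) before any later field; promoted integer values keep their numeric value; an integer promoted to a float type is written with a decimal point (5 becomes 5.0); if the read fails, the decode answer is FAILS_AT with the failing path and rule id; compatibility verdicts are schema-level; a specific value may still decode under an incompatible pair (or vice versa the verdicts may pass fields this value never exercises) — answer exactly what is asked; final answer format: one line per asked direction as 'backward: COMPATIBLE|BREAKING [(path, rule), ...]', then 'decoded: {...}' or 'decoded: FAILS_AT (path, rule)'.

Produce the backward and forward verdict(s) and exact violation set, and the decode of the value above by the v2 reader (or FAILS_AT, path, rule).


in Order below, arrows point writer -> reader
backward on Order — v2 reading data written by v1:
  codes: paired with writer codes (map<string, int64> -> map<string, int64>; writer required)
  active: paired with writer active (bool -> bool; writer optional)
  weight: paired with writer weight (float32 -> float32; writer required)
  zip: paired with writer zip (int64 -> int64; writer optional)
  country: no writer-side match
  breaking: (active, R1)
  breaking: (active, R4)
  breaking: (zip, R1)
  breaking: (zip, R4)
  => backward: BREAKING (4)
forward on Order — v1 reading data written by v2:
  codes: paired with writer codes (map<string, int64> -> map<string, int64>; writer required)
  active: paired with writer active (bool -> bool; writer required)
  weight: paired with writer weight (float32 -> float32; writer optional)
  zip: paired with writer zip (int64 -> int64; writer required)
  country (writer side), unknown to reader
  breaking: (weight, R1)
  breaking: (weight, R4)
  => forward: BREAKING (2)
decoding the Order value with the v2 reader:
  codes := {}
  active := true
  weight := 0.25
  zip := -2
  country := null (not supplied -> null)
  => decoded: {"codes": {}, "active": true, "weight": 0.25, "zip": -2, "country": null}

backward: BREAKING [(active, R1), (active, R4), (zip, R1), (zip, R4)]; forward: BREAKING [(weight, R1), (weight, R4)]; decoded: {"codes": {}, "active": true, "weight": 0.25, "zip": -2, "country": null}


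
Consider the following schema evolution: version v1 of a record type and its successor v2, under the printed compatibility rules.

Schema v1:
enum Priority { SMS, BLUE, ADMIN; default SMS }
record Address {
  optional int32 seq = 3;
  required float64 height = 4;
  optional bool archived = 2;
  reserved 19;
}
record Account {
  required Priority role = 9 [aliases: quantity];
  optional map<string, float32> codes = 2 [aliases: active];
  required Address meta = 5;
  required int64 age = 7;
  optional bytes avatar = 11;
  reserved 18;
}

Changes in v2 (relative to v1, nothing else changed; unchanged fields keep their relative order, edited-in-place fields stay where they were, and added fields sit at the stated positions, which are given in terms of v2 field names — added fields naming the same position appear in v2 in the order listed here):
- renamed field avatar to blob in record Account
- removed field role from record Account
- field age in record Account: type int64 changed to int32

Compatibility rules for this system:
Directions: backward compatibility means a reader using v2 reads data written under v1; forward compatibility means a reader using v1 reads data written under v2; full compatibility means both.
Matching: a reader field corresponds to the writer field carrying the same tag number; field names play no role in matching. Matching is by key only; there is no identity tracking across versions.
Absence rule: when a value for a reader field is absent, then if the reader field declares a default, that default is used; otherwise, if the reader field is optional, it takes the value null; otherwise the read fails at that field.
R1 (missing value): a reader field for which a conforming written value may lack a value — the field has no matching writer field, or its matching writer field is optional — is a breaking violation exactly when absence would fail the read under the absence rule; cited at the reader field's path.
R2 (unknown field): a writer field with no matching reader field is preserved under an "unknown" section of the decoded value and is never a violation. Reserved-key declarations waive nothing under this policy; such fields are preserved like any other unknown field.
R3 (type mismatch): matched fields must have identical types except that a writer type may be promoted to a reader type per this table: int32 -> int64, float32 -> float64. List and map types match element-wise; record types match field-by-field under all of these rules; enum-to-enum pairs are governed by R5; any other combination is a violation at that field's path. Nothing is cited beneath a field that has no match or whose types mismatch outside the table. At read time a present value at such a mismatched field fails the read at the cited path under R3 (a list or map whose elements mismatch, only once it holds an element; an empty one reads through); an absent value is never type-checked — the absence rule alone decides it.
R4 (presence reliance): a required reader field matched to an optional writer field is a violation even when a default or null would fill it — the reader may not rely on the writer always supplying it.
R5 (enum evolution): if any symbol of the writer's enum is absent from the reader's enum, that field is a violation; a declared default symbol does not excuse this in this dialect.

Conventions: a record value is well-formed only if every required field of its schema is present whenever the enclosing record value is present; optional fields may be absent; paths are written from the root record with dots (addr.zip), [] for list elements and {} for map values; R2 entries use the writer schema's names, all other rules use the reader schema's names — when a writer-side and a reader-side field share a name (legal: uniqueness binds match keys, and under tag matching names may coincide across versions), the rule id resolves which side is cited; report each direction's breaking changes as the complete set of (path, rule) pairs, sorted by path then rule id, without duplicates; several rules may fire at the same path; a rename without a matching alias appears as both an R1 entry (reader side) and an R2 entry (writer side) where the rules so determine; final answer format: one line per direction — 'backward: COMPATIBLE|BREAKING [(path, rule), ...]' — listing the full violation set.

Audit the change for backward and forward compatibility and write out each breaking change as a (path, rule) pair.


arrows below run writer -> reader for Account
backward for Account (reader v2, writer v1):
  codes: map<string, float32> -> map<string, float32>, writer optional; from codes
  meta: Address -> Address, writer required; from meta
  age: int64 -> int32, writer required; from age
  blob: bytes -> bytes, writer optional; from avatar
  writer role: unknown to reader
  meta.seq: int32 -> int32, writer optional; from meta.seq
  meta.height: float64 -> float64, writer required; from meta.height
  meta.archived: bool -> bool, writer optional; from meta.archived
  R3 fires at age
  => backward verdict for Account: BREAKING, 1 violation(s)
forward for Account (reader v1, writer v2):
  role: no writer-side match
  codes: map<string, float32> -> map<string, float32>, writer optional; from codes
  meta: Address -> Address, writer required; from meta
  age: int32 -> int64, writer required; from age
  avatar: bytes -> bytes, writer optional; from blob
  meta.seq: int32 -> int32, writer optional; from meta.seq
  meta.height: float64 -> float64, writer required; from meta.height
  meta.archived: bool -> bool, writer optional; from meta.archived
  R1 fires at role
  => forward verdict for Account: BREAKING, 1 violation(s)

backward: BREAKING [(age, R3)]; forward: BREAKING [(role, R1)]


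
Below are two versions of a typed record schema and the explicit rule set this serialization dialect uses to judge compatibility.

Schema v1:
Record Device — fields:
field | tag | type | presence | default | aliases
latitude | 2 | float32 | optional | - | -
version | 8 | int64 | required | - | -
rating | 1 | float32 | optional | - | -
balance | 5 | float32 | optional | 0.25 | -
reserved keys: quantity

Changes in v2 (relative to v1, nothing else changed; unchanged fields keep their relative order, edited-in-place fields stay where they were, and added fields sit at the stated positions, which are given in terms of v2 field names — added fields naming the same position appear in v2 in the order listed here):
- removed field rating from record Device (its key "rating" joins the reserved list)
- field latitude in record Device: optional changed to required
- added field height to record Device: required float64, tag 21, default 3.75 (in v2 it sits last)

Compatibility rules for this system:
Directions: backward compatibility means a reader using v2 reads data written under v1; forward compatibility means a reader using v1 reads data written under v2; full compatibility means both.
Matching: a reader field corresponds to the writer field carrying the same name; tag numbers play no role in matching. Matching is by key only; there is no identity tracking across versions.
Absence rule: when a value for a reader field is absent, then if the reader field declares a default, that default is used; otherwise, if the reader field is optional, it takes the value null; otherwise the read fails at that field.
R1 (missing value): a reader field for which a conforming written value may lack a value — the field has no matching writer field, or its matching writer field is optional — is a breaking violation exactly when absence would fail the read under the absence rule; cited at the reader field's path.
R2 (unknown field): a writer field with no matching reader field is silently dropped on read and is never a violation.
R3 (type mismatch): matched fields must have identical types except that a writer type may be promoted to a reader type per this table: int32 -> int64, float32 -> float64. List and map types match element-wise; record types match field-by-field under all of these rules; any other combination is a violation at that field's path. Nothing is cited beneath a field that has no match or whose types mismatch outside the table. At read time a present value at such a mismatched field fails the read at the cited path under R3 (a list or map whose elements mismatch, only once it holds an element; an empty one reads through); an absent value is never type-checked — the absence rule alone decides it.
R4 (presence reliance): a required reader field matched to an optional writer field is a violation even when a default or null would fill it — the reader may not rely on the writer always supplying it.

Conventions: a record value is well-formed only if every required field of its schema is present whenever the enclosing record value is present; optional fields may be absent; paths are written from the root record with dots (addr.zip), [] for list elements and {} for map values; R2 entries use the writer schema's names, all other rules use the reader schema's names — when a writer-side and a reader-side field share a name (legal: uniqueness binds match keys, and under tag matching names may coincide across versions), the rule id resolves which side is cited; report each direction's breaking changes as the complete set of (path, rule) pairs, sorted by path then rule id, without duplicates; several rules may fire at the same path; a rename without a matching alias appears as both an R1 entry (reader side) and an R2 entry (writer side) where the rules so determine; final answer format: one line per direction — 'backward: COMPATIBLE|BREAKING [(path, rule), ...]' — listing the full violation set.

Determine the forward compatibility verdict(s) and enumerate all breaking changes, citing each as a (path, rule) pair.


forward: COMPATIBLE []

in Device below, arrows point writer -> reader
checking forward for Device: reader v1 against writer v2:
  latitude: float32 -> float32, writer required; from latitude
  version: int64 -> int64, writer required; from version
  no writer field matches reader rating
  balance: float32 -> float32, writer optional; from balance
  writer height: unknown to reader
  => forward: COMPATIBLE
the other Device changes do not affect what is asked:
  removed field rating from record Device (its key "rating" joins the reserved list) -> inert for the asked Device verdict: nothing fires
  field latitude in record Device: optional changed to required -> fires only in the backward direction of Device, which is not asked here
  added field height to record Device: required float64, tag 21, default 3.75 (in v2 it sits last) -> inert for the asked Device verdict: nothing fires


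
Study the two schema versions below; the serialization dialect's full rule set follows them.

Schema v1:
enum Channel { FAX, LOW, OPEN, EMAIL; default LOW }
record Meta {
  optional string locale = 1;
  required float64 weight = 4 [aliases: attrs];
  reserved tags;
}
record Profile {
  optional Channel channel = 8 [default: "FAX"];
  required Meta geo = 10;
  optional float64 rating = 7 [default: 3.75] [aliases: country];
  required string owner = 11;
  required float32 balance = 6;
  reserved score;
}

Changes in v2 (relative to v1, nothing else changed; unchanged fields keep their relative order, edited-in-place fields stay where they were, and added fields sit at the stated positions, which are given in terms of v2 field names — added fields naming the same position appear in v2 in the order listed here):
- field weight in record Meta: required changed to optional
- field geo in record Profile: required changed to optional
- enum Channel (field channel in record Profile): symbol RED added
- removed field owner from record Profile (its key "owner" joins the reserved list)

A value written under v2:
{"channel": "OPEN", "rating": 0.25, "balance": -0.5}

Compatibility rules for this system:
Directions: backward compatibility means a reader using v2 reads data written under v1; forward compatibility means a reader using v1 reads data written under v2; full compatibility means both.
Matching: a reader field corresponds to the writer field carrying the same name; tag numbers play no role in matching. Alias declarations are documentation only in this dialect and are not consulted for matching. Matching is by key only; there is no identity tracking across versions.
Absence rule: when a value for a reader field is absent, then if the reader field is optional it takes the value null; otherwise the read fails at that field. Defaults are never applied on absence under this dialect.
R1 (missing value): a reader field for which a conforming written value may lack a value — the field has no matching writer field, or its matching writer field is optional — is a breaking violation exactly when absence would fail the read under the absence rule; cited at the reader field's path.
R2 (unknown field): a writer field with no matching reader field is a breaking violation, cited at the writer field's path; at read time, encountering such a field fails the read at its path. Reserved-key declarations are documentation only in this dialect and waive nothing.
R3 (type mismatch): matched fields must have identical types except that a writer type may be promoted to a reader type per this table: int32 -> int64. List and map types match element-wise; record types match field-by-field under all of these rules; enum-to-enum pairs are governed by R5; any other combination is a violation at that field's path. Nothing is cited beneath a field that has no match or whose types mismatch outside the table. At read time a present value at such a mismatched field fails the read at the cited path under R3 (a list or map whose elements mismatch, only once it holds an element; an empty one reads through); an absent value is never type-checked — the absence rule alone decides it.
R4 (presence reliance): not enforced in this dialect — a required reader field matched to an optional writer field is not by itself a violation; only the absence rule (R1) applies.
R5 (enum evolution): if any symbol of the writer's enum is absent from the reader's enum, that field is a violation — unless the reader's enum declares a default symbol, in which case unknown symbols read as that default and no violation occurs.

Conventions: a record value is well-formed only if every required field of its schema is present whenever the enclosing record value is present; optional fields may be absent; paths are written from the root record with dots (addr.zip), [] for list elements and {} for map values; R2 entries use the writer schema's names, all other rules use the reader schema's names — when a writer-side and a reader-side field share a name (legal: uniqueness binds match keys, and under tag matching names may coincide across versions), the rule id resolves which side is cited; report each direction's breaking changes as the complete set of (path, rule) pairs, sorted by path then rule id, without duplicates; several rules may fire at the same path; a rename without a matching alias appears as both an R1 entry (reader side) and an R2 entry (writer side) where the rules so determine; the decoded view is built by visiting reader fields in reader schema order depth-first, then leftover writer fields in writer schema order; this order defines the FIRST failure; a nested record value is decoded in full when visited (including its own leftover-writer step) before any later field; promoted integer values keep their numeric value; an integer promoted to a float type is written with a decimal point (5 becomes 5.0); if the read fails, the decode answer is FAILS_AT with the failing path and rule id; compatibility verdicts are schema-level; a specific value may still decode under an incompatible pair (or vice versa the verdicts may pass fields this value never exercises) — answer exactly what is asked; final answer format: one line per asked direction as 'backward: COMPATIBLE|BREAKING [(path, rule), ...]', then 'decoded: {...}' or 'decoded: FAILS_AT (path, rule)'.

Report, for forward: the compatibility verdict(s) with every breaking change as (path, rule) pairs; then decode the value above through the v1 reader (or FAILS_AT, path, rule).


each type pair in Profile: writer, then reader
checking forward for Profile: reader v1 against writer v2:
  channel: paired with writer channel (Channel -> Channel; writer optional)
  geo: paired with writer geo (Meta -> Meta; writer optional)
  rating: paired with writer rating (float64 -> float64; writer optional)
  owner: no writer match
  balance: paired with writer balance (float32 -> float32; writer required)
  geo.locale: paired with writer geo.locale (string -> string; writer optional)
  geo.weight: paired with writer geo.weight (float64 -> float64; writer optional)
  rule R1 violated at geo
  rule R1 violated at geo.weight
  rule R1 violated at owner
  => 3 violation(s): forward is BREAKING for Profile
decode walk for Profile under reader schema v1:
  channel := "OPEN"
  read fails at geo under R1 (no fill)
  => FAILS_AT (geo, R1)
diffs on Profile not affecting the asked answer:
  enum Channel (field channel in record Profile): symbol RED added -> no rule fires on it in Profile's dialect; the asked verdict holds

forward: BREAKING [(geo, R1), (geo.weight, R1), (owner, R1)]; decoded: FAILS_AT (geo, R1)


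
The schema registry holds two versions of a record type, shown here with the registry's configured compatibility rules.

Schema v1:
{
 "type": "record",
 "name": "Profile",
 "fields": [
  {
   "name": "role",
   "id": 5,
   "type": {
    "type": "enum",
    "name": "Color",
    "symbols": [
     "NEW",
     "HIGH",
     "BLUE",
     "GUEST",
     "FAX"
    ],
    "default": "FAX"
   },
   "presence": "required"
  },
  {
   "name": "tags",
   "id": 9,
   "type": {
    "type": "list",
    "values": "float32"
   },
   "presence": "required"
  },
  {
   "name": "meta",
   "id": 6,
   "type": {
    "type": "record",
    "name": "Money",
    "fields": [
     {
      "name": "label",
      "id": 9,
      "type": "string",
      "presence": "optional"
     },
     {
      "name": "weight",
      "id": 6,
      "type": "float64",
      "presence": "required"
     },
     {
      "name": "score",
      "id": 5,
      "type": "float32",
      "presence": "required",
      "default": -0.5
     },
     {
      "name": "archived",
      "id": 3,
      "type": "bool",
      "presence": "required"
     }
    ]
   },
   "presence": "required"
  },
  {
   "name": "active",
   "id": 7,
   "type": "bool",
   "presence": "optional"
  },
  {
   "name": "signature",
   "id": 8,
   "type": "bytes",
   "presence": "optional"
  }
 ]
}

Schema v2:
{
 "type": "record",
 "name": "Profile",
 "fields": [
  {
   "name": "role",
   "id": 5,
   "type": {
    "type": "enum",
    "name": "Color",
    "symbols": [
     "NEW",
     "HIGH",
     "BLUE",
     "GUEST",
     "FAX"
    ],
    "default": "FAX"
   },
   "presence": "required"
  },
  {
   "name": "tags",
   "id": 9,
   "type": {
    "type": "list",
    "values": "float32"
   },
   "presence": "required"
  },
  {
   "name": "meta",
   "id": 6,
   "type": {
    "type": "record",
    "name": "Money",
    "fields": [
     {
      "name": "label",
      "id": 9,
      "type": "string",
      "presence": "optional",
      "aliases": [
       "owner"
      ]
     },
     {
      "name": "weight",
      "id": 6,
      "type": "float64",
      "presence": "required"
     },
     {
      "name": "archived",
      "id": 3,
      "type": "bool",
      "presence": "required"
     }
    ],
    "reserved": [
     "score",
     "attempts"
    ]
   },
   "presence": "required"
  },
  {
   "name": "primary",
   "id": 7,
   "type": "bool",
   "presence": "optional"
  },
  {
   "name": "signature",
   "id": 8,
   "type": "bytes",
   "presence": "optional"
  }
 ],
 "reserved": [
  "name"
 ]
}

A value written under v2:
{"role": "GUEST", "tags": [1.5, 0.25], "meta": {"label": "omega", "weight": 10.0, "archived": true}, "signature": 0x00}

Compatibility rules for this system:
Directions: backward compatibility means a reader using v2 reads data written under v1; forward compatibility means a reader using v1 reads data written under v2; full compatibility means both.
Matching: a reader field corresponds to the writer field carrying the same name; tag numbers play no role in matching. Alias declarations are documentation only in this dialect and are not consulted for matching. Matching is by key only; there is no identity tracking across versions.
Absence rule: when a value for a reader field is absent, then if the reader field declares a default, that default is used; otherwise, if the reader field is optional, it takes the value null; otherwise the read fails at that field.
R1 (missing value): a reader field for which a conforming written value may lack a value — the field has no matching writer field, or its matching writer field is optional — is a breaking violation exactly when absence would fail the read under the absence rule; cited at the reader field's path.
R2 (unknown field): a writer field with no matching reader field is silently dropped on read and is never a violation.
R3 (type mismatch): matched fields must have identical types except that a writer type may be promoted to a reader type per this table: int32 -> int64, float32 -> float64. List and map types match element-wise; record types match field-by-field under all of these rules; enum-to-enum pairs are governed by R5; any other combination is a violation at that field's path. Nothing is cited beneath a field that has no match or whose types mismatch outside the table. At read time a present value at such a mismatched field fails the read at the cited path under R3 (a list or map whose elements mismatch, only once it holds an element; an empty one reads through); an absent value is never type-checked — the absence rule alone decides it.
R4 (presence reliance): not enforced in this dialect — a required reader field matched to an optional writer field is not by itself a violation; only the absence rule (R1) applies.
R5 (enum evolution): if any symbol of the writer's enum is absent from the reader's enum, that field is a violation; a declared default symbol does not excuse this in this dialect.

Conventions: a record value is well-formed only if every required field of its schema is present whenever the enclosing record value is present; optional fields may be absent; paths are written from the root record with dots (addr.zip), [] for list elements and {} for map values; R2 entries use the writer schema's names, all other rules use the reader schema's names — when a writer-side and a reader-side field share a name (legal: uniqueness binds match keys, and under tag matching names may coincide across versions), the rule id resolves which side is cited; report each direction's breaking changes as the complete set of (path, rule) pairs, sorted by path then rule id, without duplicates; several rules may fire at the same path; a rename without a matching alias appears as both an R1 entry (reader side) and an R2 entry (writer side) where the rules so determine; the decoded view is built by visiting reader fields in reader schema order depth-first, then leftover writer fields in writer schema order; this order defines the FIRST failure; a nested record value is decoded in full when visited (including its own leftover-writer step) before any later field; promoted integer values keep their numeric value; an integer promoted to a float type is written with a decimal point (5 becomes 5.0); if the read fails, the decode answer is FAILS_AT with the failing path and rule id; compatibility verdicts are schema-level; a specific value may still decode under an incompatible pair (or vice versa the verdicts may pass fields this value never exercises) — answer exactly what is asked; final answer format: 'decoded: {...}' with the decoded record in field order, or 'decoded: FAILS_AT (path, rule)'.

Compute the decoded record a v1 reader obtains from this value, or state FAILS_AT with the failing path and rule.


arrows below run writer -> reader for Profile
decode (reader v1):
  role := "GUEST"
  tags := [1.5, 0.25]
  meta.label := "omega"
  meta.weight := 10.0
  meta.score := -0.5 (absent -> default)
  meta.archived := true
  active := null (absent, optional -> null)
  signature := 0x00
  => decoded: {"role": "GUEST", "tags": [1.5, 0.25], "meta": {"label": "omega", "weight": 10.0, "score": -0.5, "archived": true}, "active": null, "signature": 0x00}
the rest of the Profile diff is inert for this question:
  removed field score from record Money (its key "score" joins the reserved list) -> fires no rule on Profile under this dialect and leaves the result unchanged
  renamed field active to primary in record Profile -> fires no rule on Profile under this dialect and leaves the result unchanged

decoded: {"role": "GUEST", "tags": [1.5, 0.25], "meta": {"label": "omega", "weight": 10.0, "score": -0.5, "archived": true}, "active": null, "signature": 0x00}


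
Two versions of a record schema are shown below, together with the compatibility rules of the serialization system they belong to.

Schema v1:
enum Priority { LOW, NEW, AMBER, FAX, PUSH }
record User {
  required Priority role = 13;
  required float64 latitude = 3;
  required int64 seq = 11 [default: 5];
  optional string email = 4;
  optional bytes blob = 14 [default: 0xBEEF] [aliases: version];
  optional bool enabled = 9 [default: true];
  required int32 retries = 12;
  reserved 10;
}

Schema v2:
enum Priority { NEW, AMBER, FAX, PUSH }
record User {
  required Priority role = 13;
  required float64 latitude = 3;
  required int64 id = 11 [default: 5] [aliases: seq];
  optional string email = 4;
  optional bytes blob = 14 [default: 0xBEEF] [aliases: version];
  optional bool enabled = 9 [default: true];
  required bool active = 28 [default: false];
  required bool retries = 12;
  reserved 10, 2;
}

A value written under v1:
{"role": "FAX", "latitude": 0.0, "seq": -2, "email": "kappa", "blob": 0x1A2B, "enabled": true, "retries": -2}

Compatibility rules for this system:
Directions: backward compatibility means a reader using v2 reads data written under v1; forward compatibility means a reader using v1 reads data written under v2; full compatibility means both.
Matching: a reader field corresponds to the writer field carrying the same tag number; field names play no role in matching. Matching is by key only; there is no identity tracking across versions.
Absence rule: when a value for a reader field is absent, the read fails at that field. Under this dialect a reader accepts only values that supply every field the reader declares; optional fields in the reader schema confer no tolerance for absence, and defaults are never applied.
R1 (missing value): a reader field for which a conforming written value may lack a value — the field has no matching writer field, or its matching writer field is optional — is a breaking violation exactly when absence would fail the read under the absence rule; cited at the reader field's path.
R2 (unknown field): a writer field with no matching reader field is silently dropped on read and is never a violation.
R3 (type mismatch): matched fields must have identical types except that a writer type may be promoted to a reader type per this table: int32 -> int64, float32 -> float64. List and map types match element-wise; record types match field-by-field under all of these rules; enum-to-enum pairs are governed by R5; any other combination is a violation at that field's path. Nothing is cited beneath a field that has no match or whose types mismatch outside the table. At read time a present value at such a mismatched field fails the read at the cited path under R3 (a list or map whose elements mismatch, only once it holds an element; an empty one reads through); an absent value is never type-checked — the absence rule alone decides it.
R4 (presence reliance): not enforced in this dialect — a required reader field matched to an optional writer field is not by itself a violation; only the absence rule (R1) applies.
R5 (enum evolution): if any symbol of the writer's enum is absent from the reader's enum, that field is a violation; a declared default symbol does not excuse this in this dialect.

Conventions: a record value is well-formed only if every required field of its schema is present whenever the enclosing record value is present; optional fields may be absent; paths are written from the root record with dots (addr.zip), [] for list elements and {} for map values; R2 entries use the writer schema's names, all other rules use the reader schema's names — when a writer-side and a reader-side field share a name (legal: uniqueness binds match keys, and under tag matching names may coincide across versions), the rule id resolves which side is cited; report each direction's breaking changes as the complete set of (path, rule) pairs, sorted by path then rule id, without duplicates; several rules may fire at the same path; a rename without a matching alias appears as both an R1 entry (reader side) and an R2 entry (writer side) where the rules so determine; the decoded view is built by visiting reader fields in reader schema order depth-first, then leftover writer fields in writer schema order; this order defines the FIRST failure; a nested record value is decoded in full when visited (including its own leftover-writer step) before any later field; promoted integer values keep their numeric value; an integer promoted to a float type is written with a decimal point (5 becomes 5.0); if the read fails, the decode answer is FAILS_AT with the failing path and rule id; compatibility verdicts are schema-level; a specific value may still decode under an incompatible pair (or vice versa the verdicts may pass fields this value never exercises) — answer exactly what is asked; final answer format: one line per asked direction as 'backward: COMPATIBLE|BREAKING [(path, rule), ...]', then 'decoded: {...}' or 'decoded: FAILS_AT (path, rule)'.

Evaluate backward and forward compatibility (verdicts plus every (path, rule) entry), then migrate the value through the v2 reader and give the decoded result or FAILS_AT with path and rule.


backward: BREAKING [(active, R1), (blob, R1), (email, R1), (enabled, R1), (retries, R3), (role, R5)]; forward: BREAKING [(blob, R1), (email, R1), (enabled, R1), (retries, R3)]; decoded: FAILS_AT (active, R1)

in User below, arrows point writer -> reader
backward for User (reader v2, writer v1):
  Priority -> Priority, writer required: role aligns to role
  float64 -> float64, writer required: latitude aligns to latitude
  int64 -> int64, writer required: id aligns to seq
  string -> string, writer optional: email aligns to email
  bytes -> bytes, writer optional: blob aligns to blob
  bool -> bool, writer optional: enabled aligns to enabled
  no writer field matches reader active
  int32 -> bool, writer required: retries aligns to retries
  R1 fires at active
  R1 fires at blob
  R1 fires at email
  R1 fires at enabled
  R3 fires at retries
  R5 fires at role
  => backward: BREAKING (6)
forward for User (reader v1, writer v2):
  Priority -> Priority, writer required: role aligns to role
  float64 -> float64, writer required: latitude aligns to latitude
  int64 -> int64, writer required: seq aligns to id
  string -> string, writer optional: email aligns to email
  bytes -> bytes, writer optional: blob aligns to blob
  bool -> bool, writer optional: enabled aligns to enabled
  bool -> int32, writer required: retries aligns to retries
  leftover writer field: active
  R1 fires at blob
  R1 fires at email
  R1 fires at enabled
  R3 fires at retries
  => forward: BREAKING (4)
decoding the User value with the v2 reader:
  role := "FAX"
  latitude := 0.0
  id := -2 (from writer seq)
  email := "kappa"
  blob := 0x1A2B
  enabled := true
  read fails at active under R1 (no fill)
  => FAILS_AT (active, R1)
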